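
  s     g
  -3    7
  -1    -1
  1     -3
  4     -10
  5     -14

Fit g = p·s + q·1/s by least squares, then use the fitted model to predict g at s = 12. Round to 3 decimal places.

ĝ = -32.641

Normal-equation sums: Σs·s = 52, Σs·1/s = 5, Σ1/s·1/s = 7969/3600.
Moment sums: Σs·g = -133, Σ1/s·g = -289/30.
Normal equations: [[52, 5]; [5, 7969/3600]]·[p, q]ᵀ = [-133, -289/30]ᵀ.
det = 52·(7969/3600) − 5² = 81097/900.
p = ((-133)·(7969/3600) − 5·(-289/30))/(81097/900) = -886477/324388; q = (52·(-289/30) − 5·(-133))/(81097/900) = 147660/81097.
At s = 12: ĝ = (-886477/324388)·(12) + (147660/81097)·(1/12) = -2647126/81097.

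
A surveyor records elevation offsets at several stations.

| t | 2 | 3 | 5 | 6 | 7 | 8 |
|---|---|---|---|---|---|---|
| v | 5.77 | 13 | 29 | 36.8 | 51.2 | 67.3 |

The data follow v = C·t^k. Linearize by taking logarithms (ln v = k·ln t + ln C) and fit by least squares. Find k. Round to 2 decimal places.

k = 1.72

With ln vᵢ as the transformed response and ln tᵢ as the regressor:
Σln t = 9.2183, Σ(ln t)² = 15.5987, Σln v = 19.4353, Σln t·ln v = 32.3237.
Equations: 15.5987·k + 9.2183·ln C = 32.3237;  9.2183·k + 6·ln C = 19.4353.
Slope k = (n·Σln t·ln v − Σln t·Σln v)/(n·Σ(ln t)² − (Σln t)²) = (6·32.3237 − 9.2183·19.4353)/8.6152 = 1.71573; ln C = (Σln v − k·Σln t)/n = 0.60320.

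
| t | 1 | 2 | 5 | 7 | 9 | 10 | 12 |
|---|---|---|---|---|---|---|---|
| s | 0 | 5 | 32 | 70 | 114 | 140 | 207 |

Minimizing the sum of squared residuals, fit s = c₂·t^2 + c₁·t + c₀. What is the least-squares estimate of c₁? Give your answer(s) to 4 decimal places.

Setting ∂/∂c₂ … = 0 gives: 40340·c₂ + 3934·c₁ + 404·c₀ = 57292;  3934·c₂ + 404·c₁ + 46·c₀ = 5570;  404·c₂ + 46·c₁ + 7·c₀ = 568.
Row-reducing yields c₂ = 83249/55603, c₁ = -42480/55603, c₀ = -13716/55603.

c₁ = -0.7640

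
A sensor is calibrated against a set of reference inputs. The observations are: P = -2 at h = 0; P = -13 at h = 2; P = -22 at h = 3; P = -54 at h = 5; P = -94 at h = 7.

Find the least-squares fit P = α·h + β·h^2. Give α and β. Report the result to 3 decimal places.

α = -3.415, β = -1.437

Entries of MᵀM: Σh·h = 87, Σh·h^2 = 503, Σh^2·h^2 = 3123.
Moment sums: Σh·P = -1020, Σh^2·P = -6206.
Normal equations: [[87, 503]; [503, 3123]]·[α, β]ᵀ = [-1020, -6206]ᵀ.
Eliminating β: 3123·(row 1) − 503·(row 2) gives 18692·α = 3123·(-1020) − 503·(-6206) = -63842, so α = -31921/9346.
Then β = ((-6206) − 503·(-31921/9346))/3123 = -13431/9346.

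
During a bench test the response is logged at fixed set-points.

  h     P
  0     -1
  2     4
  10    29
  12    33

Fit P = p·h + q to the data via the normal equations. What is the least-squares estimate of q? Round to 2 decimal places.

The normal equations are: 248·p + 24·q = 694;  24·p + 4·q = 65.
Determinant 248·4 − 24² = 416.
p = (694·4 − 24·65)/416 = 38/13; q = (248·65 − 24·694)/416 = -67/52.

q = -1.29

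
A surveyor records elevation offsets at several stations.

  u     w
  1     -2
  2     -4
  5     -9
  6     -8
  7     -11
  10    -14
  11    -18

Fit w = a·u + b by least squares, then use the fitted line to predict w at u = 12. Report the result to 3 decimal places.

ŵ = -18.143

Normal-equation sums: Σu·u = 336, Σu = 42, Σ1 = 7.
Right-hand side: Σu·w = -518, Σw = -66.
Normal equations: [[336, 42]; [42, 7]]·[a, b]ᵀ = [-518, -66]ᵀ.
Eliminating b: 7·(row 1) − 42·(row 2) gives 588·a = 7·(-518) − 42·(-66) = -854, so a = -61/42.
Then b = ((-66) − 42·(-61/42))/7 = -5/7.
At u = 12: ŵ = (-61/42)·(12) + (-5/7)·(1) = -127/7.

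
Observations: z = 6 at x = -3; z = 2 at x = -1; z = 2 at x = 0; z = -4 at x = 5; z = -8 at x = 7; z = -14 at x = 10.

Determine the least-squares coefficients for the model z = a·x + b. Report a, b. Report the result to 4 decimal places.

Entries of MᵀM: Σx·x = 184, Σx = 18, Σ1 = 6.
And Σx·z = -236, Σz = -16.
Determinant 184·6 − 18² = 780.
a = ((-236)·6 − 18·(-16))/780 = -94/65; b = (184·(-16) − 18·(-236))/780 = 326/195.

a = -1.4462, b = 1.6718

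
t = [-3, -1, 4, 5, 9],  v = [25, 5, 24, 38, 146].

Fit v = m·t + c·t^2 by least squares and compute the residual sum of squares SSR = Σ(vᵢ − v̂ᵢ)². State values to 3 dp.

The normal system AᵀA·[m, c]ᵀ = Aᵀv is [[132, 890]; [890, 7524]]·[m, c]ᵀ = [1520, 13390]ᵀ.
det = 132·7524 − 890² = 201068.
m = (1520·7524 − 890·13390)/201068 = -17165/7181; c = (132·13390 − 890·1520)/201068 = 14810/7181.
Residuals: -5260/7181, 3930/7181, 4044/7181, -11547/7181, 3301/7181; SSR = 28366/7181.

SSR = 3.950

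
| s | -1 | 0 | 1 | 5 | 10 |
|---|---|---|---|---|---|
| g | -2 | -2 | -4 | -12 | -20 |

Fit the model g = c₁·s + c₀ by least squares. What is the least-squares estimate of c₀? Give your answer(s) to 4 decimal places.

c₀ = -2.8049

From the data, Σs·s = 127, Σs = 15, Σ1 = 5.
Right-hand side: Σs·g = -262, Σg = -40.
Normal equations: [[127, 15]; [15, 5]]·[c₁, c₀]ᵀ = [-262, -40]ᵀ.
Eliminating c₀: 5·(row 1) − 15·(row 2) gives 410·c₁ = 5·(-262) − 15·(-40) = -710, so c₁ = -71/41.
Then c₀ = ((-40) − 15·(-71/41))/5 = -115/41.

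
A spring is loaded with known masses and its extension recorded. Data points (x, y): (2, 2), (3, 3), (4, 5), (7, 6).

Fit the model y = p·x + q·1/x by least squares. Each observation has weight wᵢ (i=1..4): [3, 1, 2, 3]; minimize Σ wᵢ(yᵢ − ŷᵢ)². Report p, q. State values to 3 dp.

Entries of AᵀWA: Σwᵢ·x·x = 200, Σwᵢ·x·1/x = 9, Σwᵢ·1/x·1/x = 3695/3528.
For AᵀWy: Σwᵢ·x·y = 187, Σwᵢ·1/x·y = 127/14.
Eliminating q: (3695/3528)·(row 1) − 9·(row 2) gives (56654/441)·p = (3695/3528)·187 − 9·(127/14) = 402929/3528, so p = 402929/453232.
Then q = ((127/14) − 9·(402929/453232))/(3695/3528) = 57897/56654.

p = 0.889, q = 1.022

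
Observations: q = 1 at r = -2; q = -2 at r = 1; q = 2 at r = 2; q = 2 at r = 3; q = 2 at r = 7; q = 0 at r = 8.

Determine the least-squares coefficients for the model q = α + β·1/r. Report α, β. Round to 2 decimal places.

α = 1.25, β = -1.54

The normal system MᵀM·[α, β]ᵀ = Mᵀq is [[6, 269/168]; [269/168, 46489/28224]]·[α, β]ᵀ = [5, -23/42]ᵀ.
det = 6·(46489/28224) − (269/168)² = 206573/28224.
α = (5·(46489/28224) − (269/168)·(-23/42))/(206573/28224) = 257193/206573; β = (6·(-23/42) − (269/168)·5)/(206573/28224) = -318696/206573.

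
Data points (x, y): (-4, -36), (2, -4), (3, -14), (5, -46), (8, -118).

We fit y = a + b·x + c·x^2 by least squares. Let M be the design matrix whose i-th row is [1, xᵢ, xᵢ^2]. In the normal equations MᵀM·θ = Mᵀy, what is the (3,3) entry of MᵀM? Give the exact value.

5074

Row 3 ↔ basis x^2, column 3 ↔ basis x^2, so (MᵀM)_{3,3} = Σᵢ (x^2)·(x^2) = (16)·(16) + (4)·(4) + (9)·(9) + (25)·(25) + (64)·(64) = 5074.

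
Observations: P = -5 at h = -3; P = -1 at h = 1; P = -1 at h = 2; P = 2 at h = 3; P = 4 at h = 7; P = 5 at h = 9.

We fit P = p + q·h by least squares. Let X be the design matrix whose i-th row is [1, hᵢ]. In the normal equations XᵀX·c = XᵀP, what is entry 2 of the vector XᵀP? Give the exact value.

91

Entry 2 ↔ basis h, so (XᵀP)_{2} = Σᵢ (h)·Pᵢ = (-3)·(-5) + (1)·(-1) + (2)·(-1) + (3)·(2) + (7)·(4) + (9)·(5) = 91.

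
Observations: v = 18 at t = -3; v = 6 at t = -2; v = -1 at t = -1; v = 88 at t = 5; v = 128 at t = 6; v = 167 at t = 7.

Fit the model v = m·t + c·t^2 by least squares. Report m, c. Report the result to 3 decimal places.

m = 3.004, c = 2.993

From the data, Σt·t = 124, Σt·t^2 = 648, Σt^2·t^2 = 4420.
For Xᵀv: Σt·v = 2312, Σt^2·v = 15176.
XᵀX·[m, c]ᵀ = Xᵀv becomes [[124, 648]; [648, 4420]]·[m, c]ᵀ = [2312, 15176]ᵀ.
det = 124·4420 − 648² = 128176.
m = (2312·4420 − 648·15176)/128176 = 24062/8011; c = (124·15176 − 648·2312)/128176 = 23978/8011.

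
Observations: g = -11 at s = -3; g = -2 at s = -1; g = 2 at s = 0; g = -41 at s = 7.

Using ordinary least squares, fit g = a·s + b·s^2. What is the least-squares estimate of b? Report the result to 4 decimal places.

b = -0.9543

From the data, Σs·s = 59, Σs·s^2 = 315, Σs^2·s^2 = 2483.
Right-hand side: Σs·g = -252, Σs^2·g = -2110.
Eliminating b: 2483·(row 1) − 315·(row 2) gives 47272·a = 2483·(-252) − 315·(-2110) = 38934, so a = 19467/23636.
Then b = ((-2110) − 315·(19467/23636))/2483 = -22555/23636.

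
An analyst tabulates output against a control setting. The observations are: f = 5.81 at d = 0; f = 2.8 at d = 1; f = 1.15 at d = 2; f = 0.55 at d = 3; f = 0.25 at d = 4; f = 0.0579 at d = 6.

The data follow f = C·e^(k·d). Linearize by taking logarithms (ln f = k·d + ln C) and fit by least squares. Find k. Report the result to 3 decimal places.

With ln fᵢ as the transformed response and dᵢ as the regressor:
Over the data: Σd = 16.0000, Σ(d)² = 66.0000, Σln f = -1.9042, Σd·ln f = -23.1238.
Normal system: [[66.0000, 16.0000]; [16.0000, 6]]·[k, ln C]ᵀ = [-23.1238, -1.9042]ᵀ.
Δ = 66.0000·6 − (16.0000)² = 140.0000; k = (-23.1238·6 − 16.0000·-1.9042)/140.0000 = -0.77340, ln C = (66.0000·-1.9042 − 16.0000·-23.1238)/140.0000 = 1.74502.

k = -0.773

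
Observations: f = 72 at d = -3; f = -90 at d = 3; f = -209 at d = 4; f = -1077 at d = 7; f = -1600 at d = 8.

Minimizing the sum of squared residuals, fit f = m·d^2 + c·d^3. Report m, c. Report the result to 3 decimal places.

Normal-equation sums: Σd^2·d^2 = 6915, Σd^2·d^3 = 50599, Σd^3·d^3 = 385347.
Right-hand side: Σd^2·f = -158679, Σd^3·f = -1206361.
Eliminating c: 385347·(row 1) − 50599·(row 2) gives 104415704·m = 385347·(-158679) − 50599·(-1206361) = -105816374, so m = -52908187/52207852.
Then c = ((-1206361) − 50599·(-52908187/52207852))/385347 = -156493797/52207852.

m = -1.013, c = -2.998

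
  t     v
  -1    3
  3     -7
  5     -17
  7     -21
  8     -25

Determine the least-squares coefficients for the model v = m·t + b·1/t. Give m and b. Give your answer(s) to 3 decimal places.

Sums needed: Σt·t = 148, Σt·1/t = 5, Σ1/t·1/t = 837649/705600.
Moment sums: Σt·v = -456, Σ1/t·v = -1783/120.
Determinant 148·(837649/705600) − 5² = 26583013/176400.
m = ((-456)·(837649/705600) − 5·(-1783/120))/(26583013/176400) = -82386936/26583013; b = (148·(-1783/120) − 5·(-456))/(26583013/176400) = 14282520/26583013.

m = -3.099, b = 0.537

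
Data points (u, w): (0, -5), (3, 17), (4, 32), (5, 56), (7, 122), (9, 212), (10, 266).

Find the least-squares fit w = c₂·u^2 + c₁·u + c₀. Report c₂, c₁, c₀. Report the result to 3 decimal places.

Sums needed: Σu^2·u^2 = 19924, Σu^2·u = 2288, Σu^2 = 280, Σu·u = 280, Σu = 38, Σ1 = 7.
Right-hand side: Σu^2·w = 51815, Σu·w = 5881, Σw = 700.
Normal equations: [[19924, 2288, 280]; [2288, 280, 38]; [280, 38, 7]]·[c₂, c₁, c₀]ᵀ = [51815, 5881, 700]ᵀ.
Solving the 3×3 system (Gaussian elimination) gives c₂ = 91757/31068, c₁ = -78911/31068, c₀ = -67553/15534.

c₂ = 2.953, c₁ = -2.540, c₀ = -4.349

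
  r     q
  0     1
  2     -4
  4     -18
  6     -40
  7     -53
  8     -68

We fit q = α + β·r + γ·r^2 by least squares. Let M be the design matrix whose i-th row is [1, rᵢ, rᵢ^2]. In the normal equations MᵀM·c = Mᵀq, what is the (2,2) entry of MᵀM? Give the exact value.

Row 2 ↔ basis r, column 2 ↔ basis r, so (MᵀM)_{2,2} = Σᵢ (r)·(r) = (0)·(0) + (2)·(2) + (4)·(4) + (6)·(6) + (7)·(7) + (8)·(8) = 169.

169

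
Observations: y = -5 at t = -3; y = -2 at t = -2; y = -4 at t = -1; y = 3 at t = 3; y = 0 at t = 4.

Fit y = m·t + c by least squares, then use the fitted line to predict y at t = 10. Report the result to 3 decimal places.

With design matrix X, XᵀX = [[39, 1]; [1, 5]] and Xᵀy = [32, -8]ᵀ.
Δ = 39·5 − 1² = 194.
m = (32·5 − 1·(-8))/194 = 84/97; c = (39·(-8) − 1·32)/194 = -172/97.
At t = 10: ŷ = (84/97)·(10) + (-172/97)·(1) = 668/97.

ŷ = 6.887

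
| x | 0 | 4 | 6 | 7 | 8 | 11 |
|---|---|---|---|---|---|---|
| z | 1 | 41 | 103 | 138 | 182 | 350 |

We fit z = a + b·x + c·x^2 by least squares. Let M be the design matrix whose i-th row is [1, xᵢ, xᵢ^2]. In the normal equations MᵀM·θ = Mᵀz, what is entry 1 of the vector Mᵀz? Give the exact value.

Entry 1 ↔ basis 1, so (Mᵀz)_{1} = Σᵢ zᵢ = (1)·(1) + (1)·(41) + (1)·(103) + (1)·(138) + (1)·(182) + (1)·(350) = 815.

815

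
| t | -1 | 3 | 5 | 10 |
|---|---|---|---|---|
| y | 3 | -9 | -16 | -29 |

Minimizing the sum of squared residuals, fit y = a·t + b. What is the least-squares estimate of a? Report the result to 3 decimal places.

a = -2.920

Forming AᵀA = [[135, 17]; [17, 4]] and Aᵀy = [-400, -51]ᵀ gives AᵀA·[a, b]ᵀ = Aᵀy.
Δ = 135·4 − 17² = 251.
a = ((-400)·4 − 17·(-51))/251 = -733/251; b = (135·(-51) − 17·(-400))/251 = -85/251.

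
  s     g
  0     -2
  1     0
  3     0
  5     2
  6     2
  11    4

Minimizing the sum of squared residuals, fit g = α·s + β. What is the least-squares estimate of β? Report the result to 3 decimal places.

β = -1.185

Entries of AᵀA: Σs·s = 192, Σs = 26, Σ1 = 6.
For Aᵀg: Σs·g = 66, Σg = 6.
So AᵀA·[α, β]ᵀ = Aᵀg: [[192, 26]; [26, 6]]·[α, β]ᵀ = [66, 6]ᵀ.
Δ = 192·6 − 26² = 476.
α = (66·6 − 26·6)/476 = 60/119; β = (192·6 − 26·66)/476 = -141/119.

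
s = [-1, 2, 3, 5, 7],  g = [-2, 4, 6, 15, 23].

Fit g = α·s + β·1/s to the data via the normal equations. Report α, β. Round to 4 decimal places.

α = 3.1356, β = -2.3863

Sums needed: Σs·s = 88, Σs·1/s = 5, Σ1/s·1/s = 62689/44100.
Moment sums: Σs·g = 264, Σ1/s·g = 86/7.
AᵀA·[α, β]ᵀ = Aᵀg becomes [[88, 5]; [5, 62689/44100]]·[α, β]ᵀ = [264, 86/7]ᵀ.
Determinant 88·(62689/44100) − 5² = 1103533/11025.
α = (264·(62689/44100) − 5·(86/7))/(1103533/11025) = 3460224/1103533; β = (88·(86/7) − 5·264)/(1103533/11025) = -2633400/1103533.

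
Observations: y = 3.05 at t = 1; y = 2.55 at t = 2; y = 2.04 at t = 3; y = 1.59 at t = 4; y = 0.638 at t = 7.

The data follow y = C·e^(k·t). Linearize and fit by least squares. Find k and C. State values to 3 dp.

Let Y = ln y. Fitting Y = k·t + ln C by least squares:
Σt = 17.0000, Σ(t)² = 79.0000, Σln y = 2.7785, Σt·ln y = 3.8352.
Equations: 79.0000·k + 17.0000·ln C = 3.8352;  17.0000·k + 5·ln C = 2.7785.
Slope k = (n·Σt·ln y − Σt·Σln y)/(n·Σ(t)² − (Σt)²) = (5·3.8352 − 17.0000·2.7785)/106.0000 = -0.26470; ln C = (Σln y − k·Σt)/n = 1.45569, so C = exp(1.45569) = 4.28745.

k = -0.265, C = 4.287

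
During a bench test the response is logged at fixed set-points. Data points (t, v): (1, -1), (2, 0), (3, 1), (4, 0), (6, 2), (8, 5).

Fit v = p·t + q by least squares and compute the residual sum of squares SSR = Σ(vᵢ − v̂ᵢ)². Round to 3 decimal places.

Forming XᵀX = [[130, 24]; [24, 6]] and Xᵀv = [54, 7]ᵀ gives XᵀX·[p, q]ᵀ = Xᵀv.
det = 130·6 − 24² = 204.
p = (54·6 − 24·7)/204 = 13/17; q = (130·7 − 24·54)/204 = -193/102.
Residuals: 13/102, 37/102, 61/102, -7/6, -71/102, 79/102; SSR = 301/102.

SSR = 2.951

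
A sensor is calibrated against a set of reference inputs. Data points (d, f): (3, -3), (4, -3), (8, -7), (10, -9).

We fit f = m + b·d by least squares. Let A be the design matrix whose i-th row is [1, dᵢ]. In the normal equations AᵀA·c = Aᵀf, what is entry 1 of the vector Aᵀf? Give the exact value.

-22

Entry 1 ↔ basis 1, so (Aᵀf)_{1} = Σᵢ fᵢ = (1)·(-3) + (1)·(-3) + (1)·(-7) + (1)·(-9) = -22.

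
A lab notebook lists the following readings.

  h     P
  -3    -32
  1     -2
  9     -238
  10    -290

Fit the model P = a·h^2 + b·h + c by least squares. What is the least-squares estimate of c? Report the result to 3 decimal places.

From the data, Σh^2·h^2 = 16643, Σh^2·h = 1703, Σh^2 = 191, Σh·h = 191, Σh = 17, Σ1 = 4.
Moment sums: Σh^2·P = -48568, Σh·P = -4948, ΣP = -562.
So MᵀM·[a, b, c]ᵀ = MᵀP: [[16643, 1703, 191]; [1703, 191, 17]; [191, 17, 4]]·[a, b, c]ᵀ = [-48568, -4948, -562]ᵀ.
Inverting the 3×3 Gram matrix, [a, b, c]ᵀ = [-4993/1650, 9551/8250, -1273/1375]ᵀ.

c = -0.926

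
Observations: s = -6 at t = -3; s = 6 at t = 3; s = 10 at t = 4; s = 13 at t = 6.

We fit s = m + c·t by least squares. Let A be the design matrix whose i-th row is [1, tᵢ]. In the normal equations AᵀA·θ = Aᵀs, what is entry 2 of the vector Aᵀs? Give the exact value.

Entry 2 ↔ basis t, so (Aᵀs)_{2} = Σᵢ (t)·sᵢ = (-3)·(-6) + (3)·(6) + (4)·(10) + (6)·(13) = 154.

154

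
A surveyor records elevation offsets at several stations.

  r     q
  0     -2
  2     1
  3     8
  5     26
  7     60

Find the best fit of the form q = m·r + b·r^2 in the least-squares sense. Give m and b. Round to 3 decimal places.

Forming AᵀA = [[87, 503]; [503, 3123]] and Aᵀq = [576, 3666]ᵀ gives AᵀA·[m, b]ᵀ = Aᵀq.
det = 87·3123 − 503² = 18692.
m = (576·3123 − 503·3666)/18692 = -22575/9346; b = (87·3666 − 503·576)/18692 = 14607/9346.

m = -2.415, b = 1.563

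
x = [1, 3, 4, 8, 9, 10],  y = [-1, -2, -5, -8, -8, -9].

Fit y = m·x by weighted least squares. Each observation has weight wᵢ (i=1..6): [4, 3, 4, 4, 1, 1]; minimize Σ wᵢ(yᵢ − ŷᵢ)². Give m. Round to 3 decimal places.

Sums needed: Σwᵢ·x·x = 532.
Moment sums: Σwᵢ·x·y = -520.
AᵀWA·[m]ᵀ = AᵀWy becomes [[532]]·[m]ᵀ = [-520]ᵀ.
m = (-520)/532 = -0.977444.

m = -0.977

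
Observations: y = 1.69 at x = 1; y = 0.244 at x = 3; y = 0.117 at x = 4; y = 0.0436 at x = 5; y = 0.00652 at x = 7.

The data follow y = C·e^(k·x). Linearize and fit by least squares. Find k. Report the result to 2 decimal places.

Taking logs, ln y = k·x + ln C, so regress ln y on x.
Σx = 20.0000, Σ(x)² = 100.0000, Σln y = -11.1970, Σx·ln y = -63.1830.
Normal system: [[100.0000, 20.0000]; [20.0000, 5]]·[k, ln C]ᵀ = [-63.1830, -11.1970]ᵀ.
Slope k = (n·Σx·ln y − Σx·Σln y)/(n·Σ(x)² − (Σx)²) = (5·-63.1830 − 20.0000·-11.1970)/100.0000 = -0.91975; ln C = (Σln y − k·Σx)/n = 1.43958.

k = -0.92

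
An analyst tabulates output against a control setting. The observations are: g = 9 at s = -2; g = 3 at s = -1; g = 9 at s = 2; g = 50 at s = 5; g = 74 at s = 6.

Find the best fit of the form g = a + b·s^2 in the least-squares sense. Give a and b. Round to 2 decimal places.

a = 0.84, b = 2.01

Compute the Gram sums: Σ1 = 5, Σs^2 = 70, Σs^2·s^2 = 1954.
Right-hand side: Σg = 145, Σs^2·g = 3989.
Normal equations: [[5, 70]; [70, 1954]]·[a, b]ᵀ = [145, 3989]ᵀ.
Determinant 5·1954 − 70² = 4870.
a = (145·1954 − 70·3989)/4870 = 410/487; b = (5·3989 − 70·145)/4870 = 1959/974.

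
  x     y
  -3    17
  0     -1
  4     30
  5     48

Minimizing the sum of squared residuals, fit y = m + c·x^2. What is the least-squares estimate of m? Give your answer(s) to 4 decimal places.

With design matrix A, AᵀA = [[4, 50]; [50, 962]] and Aᵀy = [94, 1833]ᵀ.
det = 4·962 − 50² = 1348.
m = (94·962 − 50·1833)/1348 = -611/674; c = (4·1833 − 50·94)/1348 = 658/337.

m = -0.9065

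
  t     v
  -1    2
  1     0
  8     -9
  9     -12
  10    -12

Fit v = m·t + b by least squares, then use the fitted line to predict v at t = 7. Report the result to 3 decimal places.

v̂ = -8.328

Entries of MᵀM: Σt·t = 247, Σt = 27, Σ1 = 5.
For Mᵀv: Σt·v = -302, Σv = -31.
Normal equations: [[247, 27]; [27, 5]]·[m, b]ᵀ = [-302, -31]ᵀ.
Eliminating b: 5·(row 1) − 27·(row 2) gives 506·m = 5·(-302) − 27·(-31) = -673, so m = -673/506.
Then b = ((-31) − 27·(-673/506))/5 = 497/506.
At t = 7: v̂ = (-673/506)·(7) + (497/506)·(1) = -2107/253.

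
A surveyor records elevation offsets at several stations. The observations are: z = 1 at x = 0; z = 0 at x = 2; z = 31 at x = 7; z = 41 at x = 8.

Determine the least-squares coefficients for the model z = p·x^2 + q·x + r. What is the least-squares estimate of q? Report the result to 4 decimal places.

Entries of AᵀA: Σx^2·x^2 = 6513, Σx^2·x = 863, Σx^2 = 117, Σx·x = 117, Σx = 17, Σ1 = 4.
Moment sums: Σx^2·z = 4143, Σx·z = 545, Σz = 73.
AᵀA·[p, q, r]ᵀ = Aᵀz becomes [[6513, 863, 117]; [863, 117, 17]; [117, 17, 4]]·[p, q, r]ᵀ = [4143, 545, 73]ᵀ.
Inverting the 3×3 Gram matrix, [p, q, r]ᵀ = [3987/4538, -8781/4538, 1759/2269]ᵀ.

q = -1.9350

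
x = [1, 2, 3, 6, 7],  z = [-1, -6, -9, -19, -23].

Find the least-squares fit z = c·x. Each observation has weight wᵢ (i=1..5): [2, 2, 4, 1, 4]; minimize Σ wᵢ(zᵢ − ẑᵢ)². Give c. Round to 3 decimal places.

MᵀWM·[c]ᵀ = MᵀWz reads: 278·c = -892.
Hence c = -892 / 278 ≈ -3.20863.

c = -3.209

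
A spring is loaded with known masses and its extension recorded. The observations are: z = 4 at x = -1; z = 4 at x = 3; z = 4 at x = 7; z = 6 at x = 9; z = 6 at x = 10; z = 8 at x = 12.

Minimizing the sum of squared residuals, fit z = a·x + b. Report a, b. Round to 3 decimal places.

The normal system AᵀA·[a, b]ᵀ = Aᵀz is [[384, 40]; [40, 6]]·[a, b]ᵀ = [246, 32]ᵀ.
Determinant 384·6 − 40² = 704.
a = (246·6 − 40·32)/704 = 49/176; b = (384·32 − 40·246)/704 = 153/44.

a = 0.278, b = 3.477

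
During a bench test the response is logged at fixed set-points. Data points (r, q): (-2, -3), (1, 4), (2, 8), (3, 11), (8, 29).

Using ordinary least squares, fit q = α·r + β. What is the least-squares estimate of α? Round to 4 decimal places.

From the data, Σr·r = 82, Σr = 12, Σ1 = 5.
Moment sums: Σr·q = 291, Σq = 49.
Normal equations: [[82, 12]; [12, 5]]·[α, β]ᵀ = [291, 49]ᵀ.
Eliminating β: 5·(row 1) − 12·(row 2) gives 266·α = 5·291 − 12·49 = 867, so α = 867/266.
Then β = (49 − 12·(867/266))/5 = 263/133.

α = 3.2594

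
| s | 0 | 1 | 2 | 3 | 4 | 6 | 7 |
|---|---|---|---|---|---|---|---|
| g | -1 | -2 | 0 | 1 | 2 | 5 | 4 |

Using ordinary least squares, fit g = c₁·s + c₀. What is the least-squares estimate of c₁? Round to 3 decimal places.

Normal-equation sums: Σs·s = 115, Σs = 23, Σ1 = 7.
And Σs·g = 67, Σg = 9.
det = 115·7 − 23² = 276.
c₁ = (67·7 − 23·9)/276 = 131/138; c₀ = (115·9 − 23·67)/276 = -11/6.

c₁ = 0.949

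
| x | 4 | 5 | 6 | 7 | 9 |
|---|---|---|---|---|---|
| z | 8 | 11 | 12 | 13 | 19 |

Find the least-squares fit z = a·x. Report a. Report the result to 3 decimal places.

a = 2.034

Forming AᵀA = [[207]] and Aᵀz = [421]ᵀ gives AᵀA·[a]ᵀ = Aᵀz.
Hence a = 421 / 207 ≈ 2.03382.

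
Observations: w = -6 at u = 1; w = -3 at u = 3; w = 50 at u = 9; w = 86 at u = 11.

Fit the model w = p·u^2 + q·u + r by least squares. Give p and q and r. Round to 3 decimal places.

Entries of XᵀX: Σu^2·u^2 = 21284, Σu^2·u = 2088, Σu^2 = 212, Σu·u = 212, Σu = 24, Σ1 = 4.
For Xᵀw: Σu^2·w = 14423, Σu·w = 1381, Σw = 127.
So XᵀX·[p, q, r]ᵀ = Xᵀw: [[21284, 2088, 212]; [2088, 212, 24]; [212, 24, 4]]·[p, q, r]ᵀ = [14423, 1381, 127]ᵀ.
Inverting the 3×3 Gram matrix, [p, q, r]ᵀ = [33/32, -445/136, -1781/544]ᵀ.

p = 1.031, q = -3.272, r = -3.274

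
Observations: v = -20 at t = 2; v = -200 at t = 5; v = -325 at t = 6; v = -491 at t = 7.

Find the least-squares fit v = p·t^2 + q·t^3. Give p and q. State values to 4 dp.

p = -2.9817, q = -1.0059

AᵀA·[p, q]ᵀ = Aᵀv reads: 4338·p + 27740·q = -40839;  27740·p + 179994·q = -263773.
Determinant 4338·179994 − 27740² = 11306372.
p = ((-40839)·179994 − 27740·(-263773))/11306372 = -16855973/5653186; q = (4338·(-263773) − 27740·(-40839))/11306372 = -5686707/5653186.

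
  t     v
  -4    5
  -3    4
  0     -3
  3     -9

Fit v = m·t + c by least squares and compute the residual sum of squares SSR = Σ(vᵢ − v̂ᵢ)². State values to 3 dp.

Forming AᵀA = [[34, -4]; [-4, 4]] and Aᵀv = [-59, -3]ᵀ gives AᵀA·[m, c]ᵀ = Aᵀv.
Determinant 34·4 − (-4)² = 120.
m = ((-59)·4 − (-4)·(-3))/120 = -31/15; c = (34·(-3) − (-4)·(-59))/120 = -169/60.
Residuals: -9/20, 37/60, -11/60, 1/60; SSR = 37/60.

SSR = 0.617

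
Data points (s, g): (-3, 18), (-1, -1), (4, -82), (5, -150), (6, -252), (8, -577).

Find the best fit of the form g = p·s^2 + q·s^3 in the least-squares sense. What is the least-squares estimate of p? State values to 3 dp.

With design matrix A, AᵀA = [[6355, 44449]; [44449, 329251]] and Aᵀg = [-50901, -374339]ᵀ.
Determinant 6355·329251 − 44449² = 116676504.
p = ((-50901)·329251 − 44449·(-374339))/116676504 = -30052735/29169126; q = (6355·(-374339) − 44449·(-50901))/116676504 = -29106449/29169126.

p = -1.030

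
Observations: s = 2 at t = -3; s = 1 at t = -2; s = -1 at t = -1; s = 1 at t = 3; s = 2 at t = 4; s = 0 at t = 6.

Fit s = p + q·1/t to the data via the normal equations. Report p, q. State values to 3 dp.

p = 1.041, q = 1.148

From the data, Σ1 = 6, Σ1/t = -13/12, Σ1/t·1/t = 25/16.
For Mᵀs: Σs = 5, Σ1/t·s = 2/3.
MᵀM·[p, q]ᵀ = Mᵀs becomes [[6, -13/12]; [-13/12, 25/16]]·[p, q]ᵀ = [5, 2/3]ᵀ.
Eliminating q: (25/16)·(row 1) − (-13/12)·(row 2) gives (1181/144)·p = (25/16)·5 − (-13/12)·(2/3) = 1229/144, so p = 1229/1181.
Then q = ((2/3) − (-13/12)·(1229/1181))/(25/16) = 1356/1181.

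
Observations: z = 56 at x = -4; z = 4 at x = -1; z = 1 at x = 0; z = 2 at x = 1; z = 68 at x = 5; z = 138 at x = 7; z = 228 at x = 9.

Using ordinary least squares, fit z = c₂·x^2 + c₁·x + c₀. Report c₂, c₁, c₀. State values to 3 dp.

AᵀA·[c₂, c₁, c₀]ᵀ = Aᵀz reads: 9845·c₂ + 1133·c₁ + 173·c₀ = 27832;  1133·c₂ + 173·c₁ + 17·c₀ = 3132;  173·c₂ + 17·c₁ + 7·c₀ = 497.
Solving the 3×3 system (Gaussian elimination) gives c₂ = 1182607/394464, c₁ = -635365/394464, c₀ = 7683/9392.

c₂ = 2.998, c₁ = -1.611, c₀ = 0.818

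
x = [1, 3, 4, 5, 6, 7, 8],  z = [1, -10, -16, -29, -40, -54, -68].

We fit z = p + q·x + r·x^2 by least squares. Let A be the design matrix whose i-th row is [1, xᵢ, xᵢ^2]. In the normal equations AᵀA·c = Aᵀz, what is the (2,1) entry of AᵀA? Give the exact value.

Row 2 ↔ basis x, column 1 ↔ basis 1, so (AᵀA)_{2,1} = Σᵢ x = (1)·(1) + (3)·(1) + (4)·(1) + (5)·(1) + (6)·(1) + (7)·(1) + (8)·(1) = 34.

34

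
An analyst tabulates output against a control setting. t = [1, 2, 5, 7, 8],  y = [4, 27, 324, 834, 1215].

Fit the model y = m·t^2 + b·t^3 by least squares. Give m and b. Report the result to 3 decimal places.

The normal equations are: 7139·m + 52733·b = 126838;  52733·m + 395483·b = 948862.
(Σt^2·t^2 = 7139, Σt^2·t^3 = 52733, Σt^3·t^3 = 395483, Σt^2·y = 126838, Σt^3·y = 948862.)
Eliminating b: 395483·(row 1) − 52733·(row 2) gives 42583848·m = 395483·126838 − 52733·948862 = 125932908, so m = 10494409/3548654.
Then b = (948862 − 52733·(10494409/3548654))/395483 = 7114797/3548654.

m = 2.957, b = 2.005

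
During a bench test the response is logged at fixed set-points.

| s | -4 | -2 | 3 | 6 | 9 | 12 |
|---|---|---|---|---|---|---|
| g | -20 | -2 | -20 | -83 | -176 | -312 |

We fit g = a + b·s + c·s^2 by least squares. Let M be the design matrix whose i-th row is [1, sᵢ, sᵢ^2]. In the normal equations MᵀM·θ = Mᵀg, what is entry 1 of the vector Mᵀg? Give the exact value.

Entry 1 ↔ basis 1, so (Mᵀg)_{1} = Σᵢ gᵢ = (1)·(-20) + (1)·(-2) + (1)·(-20) + (1)·(-83) + (1)·(-176) + (1)·(-312) = -613.

-613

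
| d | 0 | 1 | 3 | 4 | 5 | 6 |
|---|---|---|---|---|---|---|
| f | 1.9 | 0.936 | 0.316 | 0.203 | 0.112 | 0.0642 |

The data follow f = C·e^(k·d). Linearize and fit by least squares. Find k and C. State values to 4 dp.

Let Y = ln f. Fitting Y = k·d + ln C by least squares:
XᵀX = [[87.0000, 19.0000]; [19.0000, 6]], rhs = [-37.3212, -7.1059]ᵀ  (here Σd = 19.0000, Σ(d)² = 87.0000, Σln f = -7.1059, Σd·ln f = -37.3212).
Slope k = (n·Σd·ln f − Σd·Σln f)/(n·Σ(d)² − (Σd)²) = (6·-37.3212 − 19.0000·-7.1059)/161.0000 = -0.55227; ln C = (Σln f − k·Σd)/n = 0.56455, so C = exp(0.56455) = 1.75866.

k = -0.5523, C = 1.7587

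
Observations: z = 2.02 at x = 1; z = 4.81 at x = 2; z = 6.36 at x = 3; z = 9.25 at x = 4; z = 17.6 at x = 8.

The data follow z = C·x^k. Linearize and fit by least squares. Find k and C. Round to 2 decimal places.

Taking logs, ln z = k·ln x + ln C, so regress ln z on ln x.
Σln x = 5.2575, Σ(ln x)² = 7.9333, Σln z = 9.2163, Σln x·ln z = 12.1688.
Equations: 7.9333·k + 5.2575·ln C = 12.1688;  5.2575·k + 5·ln C = 9.2163.
Δ = 7.9333·5 − (5.2575)² = 12.0252; k = (12.1688·5 − 5.2575·9.2163)/12.0252 = 1.03026, ln C = (7.9333·9.2163 − 5.2575·12.1688)/12.0252 = 0.75995, so C = exp(0.75995) = 2.13817.

k = 1.03, C = 2.14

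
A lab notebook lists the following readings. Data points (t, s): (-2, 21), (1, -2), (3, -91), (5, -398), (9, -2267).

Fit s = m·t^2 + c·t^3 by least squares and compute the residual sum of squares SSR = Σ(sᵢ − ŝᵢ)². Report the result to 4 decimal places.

SSR = 7.0820

Sums needed: Σt^2·t^2 = 7284, Σt^2·t^3 = 62386, Σt^3·t^3 = 547860.
And Σt^2·s = -194314, Σt^3·s = -1705020.
XᵀX·[m, c]ᵀ = Xᵀs becomes [[7284, 62386]; [62386, 547860]]·[m, c]ᵀ = [-194314, -1705020]ᵀ.
det = 7284·547860 − 62386² = 98599244.
m = ((-194314)·547860 − 62386·(-1705020))/98599244 = -21872580/24649811; c = (7284·(-1705020) − 62386·(-194314))/98599244 = -74223119/24649811.
Residuals: 11351399/24649811, 46796077/24649811, -42255368/24649811, 14079597/24649811, -788806/24649811; SSR = 174569309/24649811.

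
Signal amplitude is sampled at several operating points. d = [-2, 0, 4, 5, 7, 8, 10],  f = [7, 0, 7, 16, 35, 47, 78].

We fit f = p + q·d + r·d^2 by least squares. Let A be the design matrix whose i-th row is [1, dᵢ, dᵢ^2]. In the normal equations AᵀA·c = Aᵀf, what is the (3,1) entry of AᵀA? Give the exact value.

258

Row 3 ↔ basis d^2, column 1 ↔ basis 1, so (AᵀA)_{3,1} = Σᵢ d^2 = (4)·(1) + (0)·(1) + (16)·(1) + (25)·(1) + (49)·(1) + (64)·(1) + (100)·(1) = 258.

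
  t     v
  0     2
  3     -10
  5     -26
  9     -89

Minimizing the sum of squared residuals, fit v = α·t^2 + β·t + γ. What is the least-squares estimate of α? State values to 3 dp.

α = -1.083

The normal system XᵀX·[α, β, γ]ᵀ = Xᵀv is [[7267, 881, 115]; [881, 115, 17]; [115, 17, 4]]·[α, β, γ]ᵀ = [-7949, -961, -123]ᵀ.
Row-reducing yields α = -11161/10308, β = -3265/10308, γ = 1482/859.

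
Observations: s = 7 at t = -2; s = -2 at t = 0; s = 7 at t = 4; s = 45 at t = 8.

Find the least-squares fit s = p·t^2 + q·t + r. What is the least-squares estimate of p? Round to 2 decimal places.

Compute the Gram sums: Σt^2·t^2 = 4368, Σt^2·t = 568, Σt^2 = 84, Σt·t = 84, Σt = 10, Σ1 = 4.
Moment sums: Σt^2·s = 3020, Σt·s = 374, Σs = 57.
XᵀX·[p, q, r]ᵀ = Xᵀs becomes [[4368, 568, 84]; [568, 84, 10]; [84, 10, 4]]·[p, q, r]ᵀ = [3020, 374, 57]ᵀ.
Inverting the 3×3 Gram matrix, [p, q, r]ᵀ = [3085/3184, -3113/1592, -481/398]ᵀ.

p = 0.97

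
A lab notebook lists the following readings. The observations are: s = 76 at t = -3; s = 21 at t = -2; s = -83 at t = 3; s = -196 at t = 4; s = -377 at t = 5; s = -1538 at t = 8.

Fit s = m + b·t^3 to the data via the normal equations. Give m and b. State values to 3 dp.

m = -3.371, b = -2.997

Forming AᵀA = [[6, 693]; [693, 283387]] and Aᵀs = [-2097, -851586]ᵀ gives AᵀA·[m, b]ᵀ = Aᵀs.
Eliminating b: 283387·(row 1) − 693·(row 2) gives 1220073·m = 283387·(-2097) − 693·(-851586) = -4113441, so m = -1371147/406691.
Then b = ((-851586) − 693·(-1371147/406691))/283387 = -1218765/406691.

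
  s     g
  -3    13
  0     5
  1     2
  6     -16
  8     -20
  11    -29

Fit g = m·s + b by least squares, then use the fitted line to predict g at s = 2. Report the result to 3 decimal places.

ĝ = -1.859

Forming AᵀA = [[231, 23]; [23, 6]] and Aᵀg = [-612, -45]ᵀ gives AᵀA·[m, b]ᵀ = Aᵀg.
Δ = 231·6 − 23² = 857.
m = ((-612)·6 − 23·(-45))/857 = -2637/857; b = (231·(-45) − 23·(-612))/857 = 3681/857.
At s = 2: ĝ = (-2637/857)·(2) + (3681/857)·(1) = -1593/857.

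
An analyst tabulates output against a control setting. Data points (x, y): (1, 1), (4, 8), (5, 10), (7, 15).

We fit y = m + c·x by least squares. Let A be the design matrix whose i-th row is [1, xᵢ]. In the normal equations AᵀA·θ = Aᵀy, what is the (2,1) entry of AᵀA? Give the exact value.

17

Row 2 ↔ basis x, column 1 ↔ basis 1, so (AᵀA)_{2,1} = Σᵢ x = (1)·(1) + (4)·(1) + (5)·(1) + (7)·(1) = 17.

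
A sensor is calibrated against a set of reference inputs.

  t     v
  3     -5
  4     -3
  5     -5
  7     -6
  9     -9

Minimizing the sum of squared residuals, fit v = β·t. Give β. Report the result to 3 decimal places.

XᵀX·[β]ᵀ = Xᵀv reads: 180·β = -175.
(Σt·t = 180, Σt·v = -175.)
β = (-175)/180 = -0.972222.

β = -0.972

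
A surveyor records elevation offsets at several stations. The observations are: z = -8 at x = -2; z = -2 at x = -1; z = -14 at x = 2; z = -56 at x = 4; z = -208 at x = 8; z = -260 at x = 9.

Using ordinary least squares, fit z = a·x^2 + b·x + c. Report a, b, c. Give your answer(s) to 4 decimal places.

Entries of AᵀA: Σx^2·x^2 = 10946, Σx^2·x = 1304, Σx^2 = 170, Σx·x = 170, Σx = 20, Σ1 = 6.
And Σx^2·z = -35358, Σx·z = -4238, Σz = -548.
AᵀA·[a, b, c]ᵀ = Aᵀz becomes [[10946, 1304, 170]; [1304, 170, 20]; [170, 20, 6]]·[a, b, c]ᵀ = [-35358, -4238, -548]ᵀ.
Solving the 3×3 system (Gaussian elimination) gives a = -203461/67278, b = -59086/33639, c = 4637/22426.

a = -3.0242, b = -1.7565, c = 0.2068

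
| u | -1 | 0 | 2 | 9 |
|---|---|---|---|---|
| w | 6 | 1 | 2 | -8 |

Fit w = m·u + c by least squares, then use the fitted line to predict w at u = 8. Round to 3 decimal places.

ŵ = -6.648

Setting ∂/∂m … = 0 gives: 86·m + 10·c = -74;  10·m + 4·c = 1.
(Σu·u = 86, Σu = 10, Σ1 = 4, Σu·w = -74, Σw = 1.)
Eliminating c: 4·(row 1) − 10·(row 2) gives 244·m = 4·(-74) − 10·1 = -306, so m = -153/122.
Then c = (1 − 10·(-153/122))/4 = 413/122.
At u = 8: ŵ = (-153/122)·(8) + (413/122)·(1) = -811/122.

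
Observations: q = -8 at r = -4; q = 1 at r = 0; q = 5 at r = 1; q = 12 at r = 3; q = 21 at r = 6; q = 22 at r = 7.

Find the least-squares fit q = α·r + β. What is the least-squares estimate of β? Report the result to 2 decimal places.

β = 2.60

From the data, Σr·r = 111, Σr = 13, Σ1 = 6.
Right-hand side: Σr·q = 353, Σq = 53.
AᵀA·[α, β]ᵀ = Aᵀq becomes [[111, 13]; [13, 6]]·[α, β]ᵀ = [353, 53]ᵀ.
Δ = 111·6 − 13² = 497.
α = (353·6 − 13·53)/497 = 1429/497; β = (111·53 − 13·353)/497 = 1294/497.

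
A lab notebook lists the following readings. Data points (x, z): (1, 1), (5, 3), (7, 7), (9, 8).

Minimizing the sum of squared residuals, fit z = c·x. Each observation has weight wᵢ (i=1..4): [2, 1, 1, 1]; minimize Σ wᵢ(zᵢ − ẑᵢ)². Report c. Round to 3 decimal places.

With design matrix A, AᵀWA = [[157]] and AᵀWz = [138]ᵀ.
Hence c = 138 / 157 ≈ 0.878981.

c = 0.879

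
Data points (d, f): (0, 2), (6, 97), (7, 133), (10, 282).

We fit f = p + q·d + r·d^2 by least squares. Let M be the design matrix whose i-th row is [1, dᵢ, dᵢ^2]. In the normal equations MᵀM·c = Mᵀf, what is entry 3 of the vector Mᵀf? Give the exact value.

Entry 3 ↔ basis d^2, so (Mᵀf)_{3} = Σᵢ (d^2)·fᵢ = (0)·(2) + (36)·(97) + (49)·(133) + (100)·(282) = 38209.

38209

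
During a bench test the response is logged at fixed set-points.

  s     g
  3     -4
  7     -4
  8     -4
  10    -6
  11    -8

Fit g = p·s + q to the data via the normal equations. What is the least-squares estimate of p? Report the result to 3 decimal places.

p = -0.443

Setting ∂/∂p … = 0 gives: 343·p + 39·q = -220;  39·p + 5·q = -26.
(Σs·s = 343, Σs = 39, Σ1 = 5, Σs·g = -220, Σg = -26.)
Eliminating q: 5·(row 1) − 39·(row 2) gives 194·p = 5·(-220) − 39·(-26) = -86, so p = -43/97.
Then q = ((-26) − 39·(-43/97))/5 = -169/97.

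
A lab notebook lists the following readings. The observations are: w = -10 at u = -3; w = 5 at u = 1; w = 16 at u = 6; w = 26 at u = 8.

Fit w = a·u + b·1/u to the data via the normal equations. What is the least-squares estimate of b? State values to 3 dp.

The normal system XᵀX·[a, b]ᵀ = Xᵀw is [[110, 4]; [4, 665/576]]·[a, b]ᵀ = [339, 57/4]ᵀ.
Eliminating b: (665/576)·(row 1) − 4·(row 2) gives (31967/288)·a = (665/576)·339 − 4·(57/4) = 64201/192, so a = 192603/63934.
Then b = ((57/4) − 4·(192603/63934))/(665/576) = 60912/31967.

b = 1.905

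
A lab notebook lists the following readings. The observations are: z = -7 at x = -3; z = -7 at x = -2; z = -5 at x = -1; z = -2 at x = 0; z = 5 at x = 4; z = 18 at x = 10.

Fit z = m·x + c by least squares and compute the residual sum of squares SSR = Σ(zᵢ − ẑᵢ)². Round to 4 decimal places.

MᵀM·[m, c]ᵀ = Mᵀz reads: 130·m + 8·c = 240;  8·m + 6·c = 2.
Determinant 130·6 − 8² = 716.
m = (240·6 − 8·2)/716 = 356/179; c = (130·2 − 8·240)/716 = -415/179.
Residuals: 230/179, -126/179, -124/179, 57/179, -114/179, 77/179; SSR = 594/179.

SSR = 3.3184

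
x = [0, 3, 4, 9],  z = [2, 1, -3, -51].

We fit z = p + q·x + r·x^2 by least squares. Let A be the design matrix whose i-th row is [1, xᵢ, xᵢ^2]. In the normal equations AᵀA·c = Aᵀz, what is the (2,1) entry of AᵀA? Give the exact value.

Row 2 ↔ basis x, column 1 ↔ basis 1, so (AᵀA)_{2,1} = Σᵢ x = (0)·(1) + (3)·(1) + (4)·(1) + (9)·(1) = 16.

16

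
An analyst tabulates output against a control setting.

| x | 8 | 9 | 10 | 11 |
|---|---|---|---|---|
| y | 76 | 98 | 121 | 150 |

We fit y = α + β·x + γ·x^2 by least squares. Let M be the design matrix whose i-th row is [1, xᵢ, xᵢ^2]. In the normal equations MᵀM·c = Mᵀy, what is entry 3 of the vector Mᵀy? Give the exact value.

Entry 3 ↔ basis x^2, so (Mᵀy)_{3} = Σᵢ (x^2)·yᵢ = (64)·(76) + (81)·(98) + (100)·(121) + (121)·(150) = 43052.

43052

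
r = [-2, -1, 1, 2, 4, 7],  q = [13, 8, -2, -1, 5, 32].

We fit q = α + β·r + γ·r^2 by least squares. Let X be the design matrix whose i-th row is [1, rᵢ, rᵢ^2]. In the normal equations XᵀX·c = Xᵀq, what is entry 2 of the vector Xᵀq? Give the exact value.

Entry 2 ↔ basis r, so (Xᵀq)_{2} = Σᵢ (r)·qᵢ = (-2)·(13) + (-1)·(8) + (1)·(-2) + (2)·(-1) + (4)·(5) + (7)·(32) = 206.

206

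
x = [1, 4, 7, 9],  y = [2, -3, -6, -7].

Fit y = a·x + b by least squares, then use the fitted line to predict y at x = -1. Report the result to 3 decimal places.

Normal-equation sums: Σx·x = 147, Σx = 21, Σ1 = 4.
For Aᵀy: Σx·y = -115, Σy = -14.
AᵀA·[a, b]ᵀ = Aᵀy becomes [[147, 21]; [21, 4]]·[a, b]ᵀ = [-115, -14]ᵀ.
Eliminating b: 4·(row 1) − 21·(row 2) gives 147·a = 4·(-115) − 21·(-14) = -166, so a = -166/147.
Then b = ((-14) − 21·(-166/147))/4 = 17/7.
At x = -1: ŷ = (-166/147)·(-1) + (17/7)·(1) = 523/147.

ŷ = 3.558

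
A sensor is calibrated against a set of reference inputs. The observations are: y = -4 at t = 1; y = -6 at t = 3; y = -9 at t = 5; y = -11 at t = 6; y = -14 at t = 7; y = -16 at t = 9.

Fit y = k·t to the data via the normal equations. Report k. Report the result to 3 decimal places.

k = -1.866

The normal equations are: 201·k = -375.
k = (-375)/201 = -1.86567.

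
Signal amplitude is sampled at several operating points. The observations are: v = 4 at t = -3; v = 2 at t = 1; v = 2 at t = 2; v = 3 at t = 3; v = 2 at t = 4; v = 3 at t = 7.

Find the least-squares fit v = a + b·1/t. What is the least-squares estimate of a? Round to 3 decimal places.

Entries of XᵀX: Σ1 = 6, Σ1/t = 53/28, Σ1/t·1/t = 10973/7056.
For Xᵀv: Σv = 16, Σ1/t·v = 151/42.
So XᵀX·[a, b]ᵀ = Xᵀv: [[6, 53/28]; [53/28, 10973/7056]]·[a, b]ᵀ = [16, 151/42]ᵀ.
Eliminating b: (10973/7056)·(row 1) − (53/28)·(row 2) gives (13519/2352)·a = (10973/7056)·16 − (53/28)·(151/42) = 63775/3528, so a = 127550/40557.
Then b = ((151/42) − (53/28)·(127550/40557))/(10973/7056) = -20496/13519.

a = 3.145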